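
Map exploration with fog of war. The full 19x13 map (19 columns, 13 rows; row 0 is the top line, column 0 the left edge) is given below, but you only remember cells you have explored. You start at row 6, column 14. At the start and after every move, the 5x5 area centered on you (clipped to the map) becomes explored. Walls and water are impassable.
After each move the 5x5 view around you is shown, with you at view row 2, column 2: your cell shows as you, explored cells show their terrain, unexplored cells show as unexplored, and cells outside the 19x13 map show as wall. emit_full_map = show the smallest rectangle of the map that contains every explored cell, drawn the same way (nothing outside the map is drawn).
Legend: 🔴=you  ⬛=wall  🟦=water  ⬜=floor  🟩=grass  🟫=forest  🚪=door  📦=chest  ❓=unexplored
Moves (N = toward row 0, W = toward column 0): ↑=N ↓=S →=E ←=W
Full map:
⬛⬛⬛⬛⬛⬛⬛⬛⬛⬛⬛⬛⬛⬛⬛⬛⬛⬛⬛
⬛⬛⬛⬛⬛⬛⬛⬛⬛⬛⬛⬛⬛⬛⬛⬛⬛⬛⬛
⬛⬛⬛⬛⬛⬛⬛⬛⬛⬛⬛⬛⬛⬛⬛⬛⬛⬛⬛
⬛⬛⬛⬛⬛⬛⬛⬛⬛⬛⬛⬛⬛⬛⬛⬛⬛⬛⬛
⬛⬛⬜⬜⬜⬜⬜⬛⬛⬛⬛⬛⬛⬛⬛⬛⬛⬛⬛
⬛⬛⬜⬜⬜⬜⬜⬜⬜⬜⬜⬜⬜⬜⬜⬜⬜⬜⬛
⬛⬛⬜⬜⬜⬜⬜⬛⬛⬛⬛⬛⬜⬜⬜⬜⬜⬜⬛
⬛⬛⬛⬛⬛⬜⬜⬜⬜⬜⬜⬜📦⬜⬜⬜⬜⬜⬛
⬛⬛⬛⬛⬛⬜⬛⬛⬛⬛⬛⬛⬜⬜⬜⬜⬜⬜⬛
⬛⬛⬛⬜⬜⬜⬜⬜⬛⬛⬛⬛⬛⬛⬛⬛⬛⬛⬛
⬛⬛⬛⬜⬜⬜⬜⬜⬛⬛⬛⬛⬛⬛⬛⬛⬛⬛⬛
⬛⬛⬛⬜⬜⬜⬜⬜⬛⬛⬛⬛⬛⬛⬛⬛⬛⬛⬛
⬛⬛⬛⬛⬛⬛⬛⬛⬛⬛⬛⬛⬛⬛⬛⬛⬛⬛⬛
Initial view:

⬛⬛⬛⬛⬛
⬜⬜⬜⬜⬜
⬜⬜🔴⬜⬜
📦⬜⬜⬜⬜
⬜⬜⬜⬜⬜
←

⬛⬛⬛⬛⬛
⬜⬜⬜⬜⬜
⬛⬜🔴⬜⬜
⬜📦⬜⬜⬜
⬛⬜⬜⬜⬜

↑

⬛⬛⬛⬛⬛
⬛⬛⬛⬛⬛
⬜⬜🔴⬜⬜
⬛⬜⬜⬜⬜
⬜📦⬜⬜⬜

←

⬛⬛⬛⬛⬛
⬛⬛⬛⬛⬛
⬜⬜🔴⬜⬜
⬛⬛⬜⬜⬜
⬜⬜📦⬜⬜

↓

⬛⬛⬛⬛⬛
⬜⬜⬜⬜⬜
⬛⬛🔴⬜⬜
⬜⬜📦⬜⬜
⬛⬛⬜⬜⬜

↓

⬜⬜⬜⬜⬜
⬛⬛⬜⬜⬜
⬜⬜🔴⬜⬜
⬛⬛⬜⬜⬜
⬛⬛⬛⬛⬛

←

⬜⬜⬜⬜⬜
⬛⬛⬛⬜⬜
⬜⬜🔴📦⬜
⬛⬛⬛⬜⬜
⬛⬛⬛⬛⬛

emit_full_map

❓⬛⬛⬛⬛⬛⬛❓
❓⬛⬛⬛⬛⬛⬛⬛
⬜⬜⬜⬜⬜⬜⬜⬜
⬛⬛⬛⬜⬜⬜⬜⬜
⬜⬜🔴📦⬜⬜⬜⬜
⬛⬛⬛⬜⬜⬜⬜⬜
⬛⬛⬛⬛⬛⬛❓❓

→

⬜⬜⬜⬜⬜
⬛⬛⬜⬜⬜
⬜⬜🔴⬜⬜
⬛⬛⬜⬜⬜
⬛⬛⬛⬛⬛

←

⬜⬜⬜⬜⬜
⬛⬛⬛⬜⬜
⬜⬜🔴📦⬜
⬛⬛⬛⬜⬜
⬛⬛⬛⬛⬛


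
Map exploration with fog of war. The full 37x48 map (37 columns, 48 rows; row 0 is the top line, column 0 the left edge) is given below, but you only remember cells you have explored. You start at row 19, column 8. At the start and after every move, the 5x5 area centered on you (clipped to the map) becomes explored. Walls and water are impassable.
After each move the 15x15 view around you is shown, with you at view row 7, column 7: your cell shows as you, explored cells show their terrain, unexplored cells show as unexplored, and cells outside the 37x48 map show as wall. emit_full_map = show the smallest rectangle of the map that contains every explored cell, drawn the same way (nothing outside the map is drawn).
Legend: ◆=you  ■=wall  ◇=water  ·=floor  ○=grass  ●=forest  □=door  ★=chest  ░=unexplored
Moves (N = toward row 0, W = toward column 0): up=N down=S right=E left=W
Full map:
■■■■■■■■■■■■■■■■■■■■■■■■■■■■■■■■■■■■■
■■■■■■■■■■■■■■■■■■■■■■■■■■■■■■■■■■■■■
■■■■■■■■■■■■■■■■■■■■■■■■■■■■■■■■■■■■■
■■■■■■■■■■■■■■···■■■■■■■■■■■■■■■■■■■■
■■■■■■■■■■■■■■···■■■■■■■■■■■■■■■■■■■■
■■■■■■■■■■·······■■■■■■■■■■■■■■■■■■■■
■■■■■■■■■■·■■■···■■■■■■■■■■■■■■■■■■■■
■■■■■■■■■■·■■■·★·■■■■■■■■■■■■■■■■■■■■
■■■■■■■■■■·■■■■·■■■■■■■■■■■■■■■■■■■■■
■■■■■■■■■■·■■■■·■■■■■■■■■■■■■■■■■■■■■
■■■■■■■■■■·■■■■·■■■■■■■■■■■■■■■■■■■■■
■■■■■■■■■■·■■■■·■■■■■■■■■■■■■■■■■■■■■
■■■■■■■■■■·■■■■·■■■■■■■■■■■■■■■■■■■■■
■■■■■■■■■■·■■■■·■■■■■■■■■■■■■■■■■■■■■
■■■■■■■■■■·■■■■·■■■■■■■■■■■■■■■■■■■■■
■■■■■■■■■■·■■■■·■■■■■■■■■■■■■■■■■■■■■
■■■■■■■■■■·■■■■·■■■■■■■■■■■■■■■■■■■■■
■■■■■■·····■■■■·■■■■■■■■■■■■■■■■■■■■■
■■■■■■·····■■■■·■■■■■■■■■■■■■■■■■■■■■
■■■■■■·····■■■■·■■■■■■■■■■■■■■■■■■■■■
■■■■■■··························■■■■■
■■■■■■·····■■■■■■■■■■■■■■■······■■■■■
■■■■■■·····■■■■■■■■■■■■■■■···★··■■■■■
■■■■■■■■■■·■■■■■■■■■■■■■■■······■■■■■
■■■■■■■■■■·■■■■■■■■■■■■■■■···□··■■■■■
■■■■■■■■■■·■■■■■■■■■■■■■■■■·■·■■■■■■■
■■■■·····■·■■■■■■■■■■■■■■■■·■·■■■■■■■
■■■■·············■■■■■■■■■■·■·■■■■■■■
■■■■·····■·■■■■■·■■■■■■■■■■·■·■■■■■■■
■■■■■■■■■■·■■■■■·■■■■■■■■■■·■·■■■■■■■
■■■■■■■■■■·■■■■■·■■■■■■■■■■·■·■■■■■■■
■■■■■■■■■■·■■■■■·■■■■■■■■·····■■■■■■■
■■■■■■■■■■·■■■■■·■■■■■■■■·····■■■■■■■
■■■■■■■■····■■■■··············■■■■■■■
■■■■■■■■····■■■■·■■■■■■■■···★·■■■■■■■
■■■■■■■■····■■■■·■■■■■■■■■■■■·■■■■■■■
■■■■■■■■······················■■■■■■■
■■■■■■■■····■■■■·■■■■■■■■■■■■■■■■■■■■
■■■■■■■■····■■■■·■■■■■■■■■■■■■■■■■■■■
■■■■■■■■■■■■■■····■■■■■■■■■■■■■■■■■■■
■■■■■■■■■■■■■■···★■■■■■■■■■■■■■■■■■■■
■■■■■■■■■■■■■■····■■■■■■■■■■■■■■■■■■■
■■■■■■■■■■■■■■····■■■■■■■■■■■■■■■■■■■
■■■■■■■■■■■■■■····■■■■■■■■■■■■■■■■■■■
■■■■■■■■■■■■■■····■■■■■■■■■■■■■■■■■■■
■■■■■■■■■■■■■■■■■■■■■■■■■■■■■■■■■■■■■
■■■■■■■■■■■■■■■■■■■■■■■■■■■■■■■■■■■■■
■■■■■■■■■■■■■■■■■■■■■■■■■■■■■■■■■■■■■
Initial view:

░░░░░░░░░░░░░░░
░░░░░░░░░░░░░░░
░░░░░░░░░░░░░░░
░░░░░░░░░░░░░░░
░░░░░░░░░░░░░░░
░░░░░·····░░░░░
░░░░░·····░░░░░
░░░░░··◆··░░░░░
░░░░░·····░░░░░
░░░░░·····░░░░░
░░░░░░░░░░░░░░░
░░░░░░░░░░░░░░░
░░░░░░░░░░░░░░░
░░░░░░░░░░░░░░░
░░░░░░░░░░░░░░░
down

░░░░░░░░░░░░░░░
░░░░░░░░░░░░░░░
░░░░░░░░░░░░░░░
░░░░░░░░░░░░░░░
░░░░░·····░░░░░
░░░░░·····░░░░░
░░░░░·····░░░░░
░░░░░··◆··░░░░░
░░░░░·····░░░░░
░░░░░·····░░░░░
░░░░░░░░░░░░░░░
░░░░░░░░░░░░░░░
░░░░░░░░░░░░░░░
░░░░░░░░░░░░░░░
░░░░░░░░░░░░░░░

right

░░░░░░░░░░░░░░░
░░░░░░░░░░░░░░░
░░░░░░░░░░░░░░░
░░░░░░░░░░░░░░░
░░░░·····░░░░░░
░░░░·····■░░░░░
░░░░·····■░░░░░
░░░░···◆··░░░░░
░░░░·····■░░░░░
░░░░·····■░░░░░
░░░░░░░░░░░░░░░
░░░░░░░░░░░░░░░
░░░░░░░░░░░░░░░
░░░░░░░░░░░░░░░
░░░░░░░░░░░░░░░

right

░░░░░░░░░░░░░░░
░░░░░░░░░░░░░░░
░░░░░░░░░░░░░░░
░░░░░░░░░░░░░░░
░░░·····░░░░░░░
░░░·····■■░░░░░
░░░·····■■░░░░░
░░░····◆··░░░░░
░░░·····■■░░░░░
░░░·····■■░░░░░
░░░░░░░░░░░░░░░
░░░░░░░░░░░░░░░
░░░░░░░░░░░░░░░
░░░░░░░░░░░░░░░
░░░░░░░░░░░░░░░

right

░░░░░░░░░░░░░░░
░░░░░░░░░░░░░░░
░░░░░░░░░░░░░░░
░░░░░░░░░░░░░░░
░░·····░░░░░░░░
░░·····■■■░░░░░
░░·····■■■░░░░░
░░·····◆··░░░░░
░░·····■■■░░░░░
░░·····■■■░░░░░
░░░░░░░░░░░░░░░
░░░░░░░░░░░░░░░
░░░░░░░░░░░░░░░
░░░░░░░░░░░░░░░
░░░░░░░░░░░░░░░

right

░░░░░░░░░░░░░░░
░░░░░░░░░░░░░░░
░░░░░░░░░░░░░░░
░░░░░░░░░░░░░░░
░·····░░░░░░░░░
░·····■■■■░░░░░
░·····■■■■░░░░░
░······◆··░░░░░
░·····■■■■░░░░░
░·····■■■■░░░░░
░░░░░░░░░░░░░░░
░░░░░░░░░░░░░░░
░░░░░░░░░░░░░░░
░░░░░░░░░░░░░░░
░░░░░░░░░░░░░░░

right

░░░░░░░░░░░░░░░
░░░░░░░░░░░░░░░
░░░░░░░░░░░░░░░
░░░░░░░░░░░░░░░
·····░░░░░░░░░░
·····■■■■·░░░░░
·····■■■■·░░░░░
·······◆··░░░░░
·····■■■■■░░░░░
·····■■■■■░░░░░
░░░░░░░░░░░░░░░
░░░░░░░░░░░░░░░
░░░░░░░░░░░░░░░
░░░░░░░░░░░░░░░
░░░░░░░░░░░░░░░

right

░░░░░░░░░░░░░░░
░░░░░░░░░░░░░░░
░░░░░░░░░░░░░░░
░░░░░░░░░░░░░░░
····░░░░░░░░░░░
····■■■■·■░░░░░
····■■■■·■░░░░░
·······◆··░░░░░
····■■■■■■░░░░░
····■■■■■■░░░░░
░░░░░░░░░░░░░░░
░░░░░░░░░░░░░░░
░░░░░░░░░░░░░░░
░░░░░░░░░░░░░░░
░░░░░░░░░░░░░░░

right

░░░░░░░░░░░░░░░
░░░░░░░░░░░░░░░
░░░░░░░░░░░░░░░
░░░░░░░░░░░░░░░
···░░░░░░░░░░░░
···■■■■·■■░░░░░
···■■■■·■■░░░░░
·······◆··░░░░░
···■■■■■■■░░░░░
···■■■■■■■░░░░░
░░░░░░░░░░░░░░░
░░░░░░░░░░░░░░░
░░░░░░░░░░░░░░░
░░░░░░░░░░░░░░░
░░░░░░░░░░░░░░░

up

░░░░░░░░░░░░░░░
░░░░░░░░░░░░░░░
░░░░░░░░░░░░░░░
░░░░░░░░░░░░░░░
░░░░░░░░░░░░░░░
···░░■■·■■░░░░░
···■■■■·■■░░░░░
···■■■■◆■■░░░░░
··········░░░░░
···■■■■■■■░░░░░
···■■■■■■■░░░░░
░░░░░░░░░░░░░░░
░░░░░░░░░░░░░░░
░░░░░░░░░░░░░░░
░░░░░░░░░░░░░░░

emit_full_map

·····░░■■·■■
·····■■■■·■■
·····■■■■◆■■
············
·····■■■■■■■
·····■■■■■■■

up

░░░░░░░░░░░░░░░
░░░░░░░░░░░░░░░
░░░░░░░░░░░░░░░
░░░░░░░░░░░░░░░
░░░░░░░░░░░░░░░
░░░░░■■·■■░░░░░
···░░■■·■■░░░░░
···■■■■◆■■░░░░░
···■■■■·■■░░░░░
··········░░░░░
···■■■■■■■░░░░░
···■■■■■■■░░░░░
░░░░░░░░░░░░░░░
░░░░░░░░░░░░░░░
░░░░░░░░░░░░░░░

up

░░░░░░░░░░░░░░░
░░░░░░░░░░░░░░░
░░░░░░░░░░░░░░░
░░░░░░░░░░░░░░░
░░░░░░░░░░░░░░░
░░░░░■■·■■░░░░░
░░░░░■■·■■░░░░░
···░░■■◆■■░░░░░
···■■■■·■■░░░░░
···■■■■·■■░░░░░
··········░░░░░
···■■■■■■■░░░░░
···■■■■■■■░░░░░
░░░░░░░░░░░░░░░
░░░░░░░░░░░░░░░

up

░░░░░░░░░░░░░░░
░░░░░░░░░░░░░░░
░░░░░░░░░░░░░░░
░░░░░░░░░░░░░░░
░░░░░░░░░░░░░░░
░░░░░■■·■■░░░░░
░░░░░■■·■■░░░░░
░░░░░■■◆■■░░░░░
···░░■■·■■░░░░░
···■■■■·■■░░░░░
···■■■■·■■░░░░░
··········░░░░░
···■■■■■■■░░░░░
···■■■■■■■░░░░░
░░░░░░░░░░░░░░░

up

░░░░░░░░░░░░░░░
░░░░░░░░░░░░░░░
░░░░░░░░░░░░░░░
░░░░░░░░░░░░░░░
░░░░░░░░░░░░░░░
░░░░░■■·■■░░░░░
░░░░░■■·■■░░░░░
░░░░░■■◆■■░░░░░
░░░░░■■·■■░░░░░
···░░■■·■■░░░░░
···■■■■·■■░░░░░
···■■■■·■■░░░░░
··········░░░░░
···■■■■■■■░░░░░
···■■■■■■■░░░░░

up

░░░░░░░░░░░░░░░
░░░░░░░░░░░░░░░
░░░░░░░░░░░░░░░
░░░░░░░░░░░░░░░
░░░░░░░░░░░░░░░
░░░░░■■·■■░░░░░
░░░░░■■·■■░░░░░
░░░░░■■◆■■░░░░░
░░░░░■■·■■░░░░░
░░░░░■■·■■░░░░░
···░░■■·■■░░░░░
···■■■■·■■░░░░░
···■■■■·■■░░░░░
··········░░░░░
···■■■■■■■░░░░░

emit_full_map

░░░░░░░■■·■■
░░░░░░░■■·■■
░░░░░░░■■◆■■
░░░░░░░■■·■■
░░░░░░░■■·■■
·····░░■■·■■
·····■■■■·■■
·····■■■■·■■
············
·····■■■■■■■
·····■■■■■■■


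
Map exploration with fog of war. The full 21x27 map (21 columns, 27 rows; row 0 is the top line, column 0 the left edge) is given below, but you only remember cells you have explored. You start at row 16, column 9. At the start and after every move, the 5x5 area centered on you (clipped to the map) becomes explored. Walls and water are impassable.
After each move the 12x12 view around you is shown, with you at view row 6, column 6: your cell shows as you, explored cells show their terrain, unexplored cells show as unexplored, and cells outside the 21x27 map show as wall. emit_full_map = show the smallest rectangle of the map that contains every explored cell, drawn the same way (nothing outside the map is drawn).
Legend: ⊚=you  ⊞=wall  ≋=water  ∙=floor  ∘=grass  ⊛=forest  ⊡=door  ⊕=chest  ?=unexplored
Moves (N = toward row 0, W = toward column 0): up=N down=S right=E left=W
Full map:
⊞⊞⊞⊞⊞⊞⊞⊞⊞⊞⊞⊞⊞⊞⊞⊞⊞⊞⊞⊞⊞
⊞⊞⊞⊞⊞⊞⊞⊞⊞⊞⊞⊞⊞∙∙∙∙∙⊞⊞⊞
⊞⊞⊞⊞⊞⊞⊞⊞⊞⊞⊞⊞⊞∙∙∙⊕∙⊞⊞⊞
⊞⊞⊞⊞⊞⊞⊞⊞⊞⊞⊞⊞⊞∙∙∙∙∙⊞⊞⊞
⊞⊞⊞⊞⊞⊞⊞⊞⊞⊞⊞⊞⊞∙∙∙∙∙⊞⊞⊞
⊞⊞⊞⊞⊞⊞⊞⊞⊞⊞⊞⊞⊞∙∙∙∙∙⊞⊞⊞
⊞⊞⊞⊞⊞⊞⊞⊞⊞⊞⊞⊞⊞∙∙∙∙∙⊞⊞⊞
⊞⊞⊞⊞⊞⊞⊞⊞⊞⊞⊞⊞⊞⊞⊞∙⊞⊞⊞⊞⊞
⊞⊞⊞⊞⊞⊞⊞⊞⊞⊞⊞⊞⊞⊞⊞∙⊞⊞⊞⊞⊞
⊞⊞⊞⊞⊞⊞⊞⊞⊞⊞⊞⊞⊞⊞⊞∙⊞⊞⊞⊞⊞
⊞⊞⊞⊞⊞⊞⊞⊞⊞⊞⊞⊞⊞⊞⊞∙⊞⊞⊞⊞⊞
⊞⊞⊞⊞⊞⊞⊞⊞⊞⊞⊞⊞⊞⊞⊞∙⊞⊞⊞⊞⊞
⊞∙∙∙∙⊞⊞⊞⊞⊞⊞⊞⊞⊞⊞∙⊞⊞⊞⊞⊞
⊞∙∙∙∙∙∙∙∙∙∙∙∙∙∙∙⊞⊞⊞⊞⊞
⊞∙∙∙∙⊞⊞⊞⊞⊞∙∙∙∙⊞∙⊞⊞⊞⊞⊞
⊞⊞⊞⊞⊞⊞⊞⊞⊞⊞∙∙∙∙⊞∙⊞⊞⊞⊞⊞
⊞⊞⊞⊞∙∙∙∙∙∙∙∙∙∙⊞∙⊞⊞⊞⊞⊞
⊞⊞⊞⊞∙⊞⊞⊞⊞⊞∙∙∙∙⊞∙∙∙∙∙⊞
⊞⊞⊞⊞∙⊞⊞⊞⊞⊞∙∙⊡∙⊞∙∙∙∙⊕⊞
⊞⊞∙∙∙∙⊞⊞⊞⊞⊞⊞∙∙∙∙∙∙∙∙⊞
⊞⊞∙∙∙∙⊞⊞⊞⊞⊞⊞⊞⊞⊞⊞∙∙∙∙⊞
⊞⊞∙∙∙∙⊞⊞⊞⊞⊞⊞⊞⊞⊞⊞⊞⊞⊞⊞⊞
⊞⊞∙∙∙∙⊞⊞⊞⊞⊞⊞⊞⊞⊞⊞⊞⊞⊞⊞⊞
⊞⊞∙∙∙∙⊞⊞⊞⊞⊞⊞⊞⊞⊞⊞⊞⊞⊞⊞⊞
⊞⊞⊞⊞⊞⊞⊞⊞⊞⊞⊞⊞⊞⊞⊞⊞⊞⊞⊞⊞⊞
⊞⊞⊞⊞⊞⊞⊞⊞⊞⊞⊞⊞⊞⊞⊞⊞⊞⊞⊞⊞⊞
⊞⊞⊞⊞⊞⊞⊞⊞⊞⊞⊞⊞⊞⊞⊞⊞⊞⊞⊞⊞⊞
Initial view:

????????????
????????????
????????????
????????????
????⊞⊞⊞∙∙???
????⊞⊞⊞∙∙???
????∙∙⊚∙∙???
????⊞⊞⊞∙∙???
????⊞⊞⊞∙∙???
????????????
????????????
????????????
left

????????????
????????????
????????????
????????????
????⊞⊞⊞⊞∙∙??
????⊞⊞⊞⊞∙∙??
????∙∙⊚∙∙∙??
????⊞⊞⊞⊞∙∙??
????⊞⊞⊞⊞∙∙??
????????????
????????????
????????????

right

????????????
????????????
????????????
????????????
???⊞⊞⊞⊞∙∙???
???⊞⊞⊞⊞∙∙???
???∙∙∙⊚∙∙???
???⊞⊞⊞⊞∙∙???
???⊞⊞⊞⊞∙∙???
????????????
????????????
????????????

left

????????????
????????????
????????????
????????????
????⊞⊞⊞⊞∙∙??
????⊞⊞⊞⊞∙∙??
????∙∙⊚∙∙∙??
????⊞⊞⊞⊞∙∙??
????⊞⊞⊞⊞∙∙??
????????????
????????????
????????????

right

????????????
????????????
????????????
????????????
???⊞⊞⊞⊞∙∙???
???⊞⊞⊞⊞∙∙???
???∙∙∙⊚∙∙???
???⊞⊞⊞⊞∙∙???
???⊞⊞⊞⊞∙∙???
????????????
????????????
????????????

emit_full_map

⊞⊞⊞⊞∙∙
⊞⊞⊞⊞∙∙
∙∙∙⊚∙∙
⊞⊞⊞⊞∙∙
⊞⊞⊞⊞∙∙


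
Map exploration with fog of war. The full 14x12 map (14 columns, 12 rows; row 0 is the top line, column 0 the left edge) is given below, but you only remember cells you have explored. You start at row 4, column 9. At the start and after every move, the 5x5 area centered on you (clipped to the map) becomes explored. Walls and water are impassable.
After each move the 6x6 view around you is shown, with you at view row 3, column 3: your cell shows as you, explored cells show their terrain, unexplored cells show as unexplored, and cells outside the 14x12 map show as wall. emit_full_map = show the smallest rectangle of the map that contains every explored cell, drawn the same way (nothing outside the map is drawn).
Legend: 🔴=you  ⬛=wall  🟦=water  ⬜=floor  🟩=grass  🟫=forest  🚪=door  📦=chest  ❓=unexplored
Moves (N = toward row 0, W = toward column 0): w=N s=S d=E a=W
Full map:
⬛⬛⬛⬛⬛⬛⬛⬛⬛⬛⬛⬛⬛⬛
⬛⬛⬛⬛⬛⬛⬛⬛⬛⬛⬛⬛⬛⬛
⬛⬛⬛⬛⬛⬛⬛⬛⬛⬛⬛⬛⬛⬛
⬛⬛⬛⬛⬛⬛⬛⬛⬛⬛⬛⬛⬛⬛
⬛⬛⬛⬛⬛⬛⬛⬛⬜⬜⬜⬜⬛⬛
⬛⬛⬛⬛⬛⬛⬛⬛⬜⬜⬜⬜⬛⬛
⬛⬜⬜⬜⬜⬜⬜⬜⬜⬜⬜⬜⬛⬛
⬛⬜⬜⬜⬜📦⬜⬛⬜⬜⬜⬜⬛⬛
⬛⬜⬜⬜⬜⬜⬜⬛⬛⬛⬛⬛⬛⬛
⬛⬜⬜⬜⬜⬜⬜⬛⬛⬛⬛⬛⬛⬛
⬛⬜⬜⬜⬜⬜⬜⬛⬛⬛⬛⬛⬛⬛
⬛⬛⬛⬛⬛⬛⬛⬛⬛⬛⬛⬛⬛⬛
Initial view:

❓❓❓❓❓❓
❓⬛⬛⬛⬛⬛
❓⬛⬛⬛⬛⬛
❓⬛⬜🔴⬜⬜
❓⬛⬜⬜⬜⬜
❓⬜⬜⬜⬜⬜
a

❓❓❓❓❓❓
❓⬛⬛⬛⬛⬛
❓⬛⬛⬛⬛⬛
❓⬛⬛🔴⬜⬜
❓⬛⬛⬜⬜⬜
❓⬜⬜⬜⬜⬜

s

❓⬛⬛⬛⬛⬛
❓⬛⬛⬛⬛⬛
❓⬛⬛⬜⬜⬜
❓⬛⬛🔴⬜⬜
❓⬜⬜⬜⬜⬜
❓⬜⬛⬜⬜⬜

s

❓⬛⬛⬛⬛⬛
❓⬛⬛⬜⬜⬜
❓⬛⬛⬜⬜⬜
❓⬜⬜🔴⬜⬜
❓⬜⬛⬜⬜⬜
❓⬜⬛⬛⬛⬛

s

❓⬛⬛⬜⬜⬜
❓⬛⬛⬜⬜⬜
❓⬜⬜⬜⬜⬜
❓⬜⬛🔴⬜⬜
❓⬜⬛⬛⬛⬛
❓⬜⬛⬛⬛⬛

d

⬛⬛⬜⬜⬜⬜
⬛⬛⬜⬜⬜⬜
⬜⬜⬜⬜⬜⬜
⬜⬛⬜🔴⬜⬜
⬜⬛⬛⬛⬛⬛
⬜⬛⬛⬛⬛⬛

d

⬛⬜⬜⬜⬜❓
⬛⬜⬜⬜⬜⬛
⬜⬜⬜⬜⬜⬛
⬛⬜⬜🔴⬜⬛
⬛⬛⬛⬛⬛⬛
⬛⬛⬛⬛⬛⬛

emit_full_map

⬛⬛⬛⬛⬛⬛❓
⬛⬛⬛⬛⬛⬛❓
⬛⬛⬜⬜⬜⬜❓
⬛⬛⬜⬜⬜⬜⬛
⬜⬜⬜⬜⬜⬜⬛
⬜⬛⬜⬜🔴⬜⬛
⬜⬛⬛⬛⬛⬛⬛
⬜⬛⬛⬛⬛⬛⬛

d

⬜⬜⬜⬜❓❓
⬜⬜⬜⬜⬛⬛
⬜⬜⬜⬜⬛⬛
⬜⬜⬜🔴⬛⬛
⬛⬛⬛⬛⬛⬛
⬛⬛⬛⬛⬛⬛

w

⬛⬛⬛⬛❓❓
⬜⬜⬜⬜⬛⬛
⬜⬜⬜⬜⬛⬛
⬜⬜⬜🔴⬛⬛
⬜⬜⬜⬜⬛⬛
⬛⬛⬛⬛⬛⬛

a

⬛⬛⬛⬛⬛❓
⬛⬜⬜⬜⬜⬛
⬛⬜⬜⬜⬜⬛
⬜⬜⬜🔴⬜⬛
⬛⬜⬜⬜⬜⬛
⬛⬛⬛⬛⬛⬛

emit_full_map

⬛⬛⬛⬛⬛⬛❓❓
⬛⬛⬛⬛⬛⬛❓❓
⬛⬛⬜⬜⬜⬜⬛⬛
⬛⬛⬜⬜⬜⬜⬛⬛
⬜⬜⬜⬜🔴⬜⬛⬛
⬜⬛⬜⬜⬜⬜⬛⬛
⬜⬛⬛⬛⬛⬛⬛⬛
⬜⬛⬛⬛⬛⬛⬛⬛


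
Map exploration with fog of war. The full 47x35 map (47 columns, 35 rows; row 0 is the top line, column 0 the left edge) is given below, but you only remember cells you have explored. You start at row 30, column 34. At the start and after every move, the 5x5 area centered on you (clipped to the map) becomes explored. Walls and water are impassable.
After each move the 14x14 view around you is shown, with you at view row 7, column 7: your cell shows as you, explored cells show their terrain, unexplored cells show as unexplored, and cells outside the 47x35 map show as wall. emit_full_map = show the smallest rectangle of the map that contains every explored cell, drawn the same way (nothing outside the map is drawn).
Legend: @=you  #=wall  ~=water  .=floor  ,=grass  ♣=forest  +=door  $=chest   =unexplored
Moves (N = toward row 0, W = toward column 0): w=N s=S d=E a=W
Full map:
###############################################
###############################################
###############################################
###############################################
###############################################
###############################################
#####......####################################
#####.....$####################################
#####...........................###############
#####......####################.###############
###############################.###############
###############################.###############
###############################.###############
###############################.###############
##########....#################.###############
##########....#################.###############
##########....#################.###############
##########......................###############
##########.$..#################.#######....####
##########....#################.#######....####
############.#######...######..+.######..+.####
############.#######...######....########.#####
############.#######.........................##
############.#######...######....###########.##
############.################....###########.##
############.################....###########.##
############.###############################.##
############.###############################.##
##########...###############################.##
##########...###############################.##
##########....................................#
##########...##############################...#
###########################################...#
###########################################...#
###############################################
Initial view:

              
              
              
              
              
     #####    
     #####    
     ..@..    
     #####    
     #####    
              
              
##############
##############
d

              
              
              
              
              
    ######    
    ######    
    ...@..    
    ######    
    ######    
              
              
##############
##############

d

              
              
              
              
              
   #######    
   #######    
   ....@..    
   #######    
   #######    
              
              
##############
##############

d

              
              
              
              
              
  ########    
  ########    
  .....@..    
  ########    
  ########    
              
              
##############
##############

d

              
              
              
              
              
 #########    
 #########    
 ......@..    
 #########    
 #########    
              
              
##############
##############

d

              
              
              
              
              
##########    
##########    
.......@..    
##########    
##########    
              
              
##############
##############

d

              
              
              
              
              
##########    
##########    
.......@..    
##########    
##########    
              
              
##############
##############

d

             #
             #
             #
             #
             #
##########   #
##########   #
.......@..   #
#########.   #
#########.   #
             #
             #
##############
##############

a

              
              
              
              
              
###########   
###########   
.......@...   
##########.   
##########.   
              
              
##############
##############

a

              
              
              
              
              
############  
############  
.......@....  
###########.  
###########.  
              
              
##############
##############

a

              
              
              
              
              
 ############ 
 ############ 
 ......@..... 
 ###########. 
 ###########. 
              
              
##############
##############

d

              
              
              
              
              
############  
############  
.......@....  
###########.  
###########.  
              
              
##############
##############

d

              
              
              
              
              
###########   
###########   
.......@...   
##########.   
##########.   
              
              
##############
##############

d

             #
             #
             #
             #
             #
##########   #
##########   #
.......@..   #
#########.   #
#########.   #
             #
             #
##############
##############

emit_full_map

############
############
.........@..
###########.
###########.


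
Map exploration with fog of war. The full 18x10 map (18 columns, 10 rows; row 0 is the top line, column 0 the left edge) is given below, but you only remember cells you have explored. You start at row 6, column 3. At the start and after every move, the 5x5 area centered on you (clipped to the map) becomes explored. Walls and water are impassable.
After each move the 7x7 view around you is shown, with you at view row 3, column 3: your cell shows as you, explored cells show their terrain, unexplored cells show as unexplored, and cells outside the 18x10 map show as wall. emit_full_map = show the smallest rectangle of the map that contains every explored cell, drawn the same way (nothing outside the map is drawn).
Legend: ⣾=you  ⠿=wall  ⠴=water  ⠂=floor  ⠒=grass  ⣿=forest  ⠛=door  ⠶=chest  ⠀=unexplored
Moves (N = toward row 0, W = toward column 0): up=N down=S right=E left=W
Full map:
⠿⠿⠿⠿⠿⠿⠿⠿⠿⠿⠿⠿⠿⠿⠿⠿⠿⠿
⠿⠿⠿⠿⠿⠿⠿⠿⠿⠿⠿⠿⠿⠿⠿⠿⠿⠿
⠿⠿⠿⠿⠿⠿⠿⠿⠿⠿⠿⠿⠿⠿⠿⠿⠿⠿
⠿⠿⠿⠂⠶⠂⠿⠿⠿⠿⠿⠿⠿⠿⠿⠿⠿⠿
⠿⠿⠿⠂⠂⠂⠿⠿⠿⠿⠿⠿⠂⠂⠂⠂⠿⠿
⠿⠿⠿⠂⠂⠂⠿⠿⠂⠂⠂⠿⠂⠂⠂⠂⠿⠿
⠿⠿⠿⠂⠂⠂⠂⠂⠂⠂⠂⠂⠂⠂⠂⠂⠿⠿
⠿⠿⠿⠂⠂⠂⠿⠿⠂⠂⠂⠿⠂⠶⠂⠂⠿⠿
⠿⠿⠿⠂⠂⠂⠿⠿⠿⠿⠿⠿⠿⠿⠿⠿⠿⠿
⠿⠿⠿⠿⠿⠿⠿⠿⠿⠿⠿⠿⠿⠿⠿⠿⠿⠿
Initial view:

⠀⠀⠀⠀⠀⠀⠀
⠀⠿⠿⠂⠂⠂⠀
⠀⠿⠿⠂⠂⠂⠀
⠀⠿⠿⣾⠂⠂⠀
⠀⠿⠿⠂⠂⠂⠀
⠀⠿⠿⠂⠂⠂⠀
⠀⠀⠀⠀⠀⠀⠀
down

⠀⠿⠿⠂⠂⠂⠀
⠀⠿⠿⠂⠂⠂⠀
⠀⠿⠿⠂⠂⠂⠀
⠀⠿⠿⣾⠂⠂⠀
⠀⠿⠿⠂⠂⠂⠀
⠀⠿⠿⠿⠿⠿⠀
⠿⠿⠿⠿⠿⠿⠿

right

⠿⠿⠂⠂⠂⠀⠀
⠿⠿⠂⠂⠂⠿⠀
⠿⠿⠂⠂⠂⠂⠀
⠿⠿⠂⣾⠂⠿⠀
⠿⠿⠂⠂⠂⠿⠀
⠿⠿⠿⠿⠿⠿⠀
⠿⠿⠿⠿⠿⠿⠿

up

⠀⠀⠀⠀⠀⠀⠀
⠿⠿⠂⠂⠂⠿⠀
⠿⠿⠂⠂⠂⠿⠀
⠿⠿⠂⣾⠂⠂⠀
⠿⠿⠂⠂⠂⠿⠀
⠿⠿⠂⠂⠂⠿⠀
⠿⠿⠿⠿⠿⠿⠀

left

⠀⠀⠀⠀⠀⠀⠀
⠀⠿⠿⠂⠂⠂⠿
⠀⠿⠿⠂⠂⠂⠿
⠀⠿⠿⣾⠂⠂⠂
⠀⠿⠿⠂⠂⠂⠿
⠀⠿⠿⠂⠂⠂⠿
⠀⠿⠿⠿⠿⠿⠿

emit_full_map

⠿⠿⠂⠂⠂⠿
⠿⠿⠂⠂⠂⠿
⠿⠿⣾⠂⠂⠂
⠿⠿⠂⠂⠂⠿
⠿⠿⠂⠂⠂⠿
⠿⠿⠿⠿⠿⠿

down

⠀⠿⠿⠂⠂⠂⠿
⠀⠿⠿⠂⠂⠂⠿
⠀⠿⠿⠂⠂⠂⠂
⠀⠿⠿⣾⠂⠂⠿
⠀⠿⠿⠂⠂⠂⠿
⠀⠿⠿⠿⠿⠿⠿
⠿⠿⠿⠿⠿⠿⠿

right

⠿⠿⠂⠂⠂⠿⠀
⠿⠿⠂⠂⠂⠿⠀
⠿⠿⠂⠂⠂⠂⠀
⠿⠿⠂⣾⠂⠿⠀
⠿⠿⠂⠂⠂⠿⠀
⠿⠿⠿⠿⠿⠿⠀
⠿⠿⠿⠿⠿⠿⠿

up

⠀⠀⠀⠀⠀⠀⠀
⠿⠿⠂⠂⠂⠿⠀
⠿⠿⠂⠂⠂⠿⠀
⠿⠿⠂⣾⠂⠂⠀
⠿⠿⠂⠂⠂⠿⠀
⠿⠿⠂⠂⠂⠿⠀
⠿⠿⠿⠿⠿⠿⠀

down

⠿⠿⠂⠂⠂⠿⠀
⠿⠿⠂⠂⠂⠿⠀
⠿⠿⠂⠂⠂⠂⠀
⠿⠿⠂⣾⠂⠿⠀
⠿⠿⠂⠂⠂⠿⠀
⠿⠿⠿⠿⠿⠿⠀
⠿⠿⠿⠿⠿⠿⠿

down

⠿⠿⠂⠂⠂⠿⠀
⠿⠿⠂⠂⠂⠂⠀
⠿⠿⠂⠂⠂⠿⠀
⠿⠿⠂⣾⠂⠿⠀
⠿⠿⠿⠿⠿⠿⠀
⠿⠿⠿⠿⠿⠿⠿
⠿⠿⠿⠿⠿⠿⠿

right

⠿⠂⠂⠂⠿⠀⠀
⠿⠂⠂⠂⠂⠂⠀
⠿⠂⠂⠂⠿⠿⠀
⠿⠂⠂⣾⠿⠿⠀
⠿⠿⠿⠿⠿⠿⠀
⠿⠿⠿⠿⠿⠿⠿
⠿⠿⠿⠿⠿⠿⠿

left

⠿⠿⠂⠂⠂⠿⠀
⠿⠿⠂⠂⠂⠂⠂
⠿⠿⠂⠂⠂⠿⠿
⠿⠿⠂⣾⠂⠿⠿
⠿⠿⠿⠿⠿⠿⠿
⠿⠿⠿⠿⠿⠿⠿
⠿⠿⠿⠿⠿⠿⠿

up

⠿⠿⠂⠂⠂⠿⠀
⠿⠿⠂⠂⠂⠿⠀
⠿⠿⠂⠂⠂⠂⠂
⠿⠿⠂⣾⠂⠿⠿
⠿⠿⠂⠂⠂⠿⠿
⠿⠿⠿⠿⠿⠿⠿
⠿⠿⠿⠿⠿⠿⠿

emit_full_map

⠿⠿⠂⠂⠂⠿⠀
⠿⠿⠂⠂⠂⠿⠀
⠿⠿⠂⠂⠂⠂⠂
⠿⠿⠂⣾⠂⠿⠿
⠿⠿⠂⠂⠂⠿⠿
⠿⠿⠿⠿⠿⠿⠿

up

⠀⠀⠀⠀⠀⠀⠀
⠿⠿⠂⠂⠂⠿⠀
⠿⠿⠂⠂⠂⠿⠀
⠿⠿⠂⣾⠂⠂⠂
⠿⠿⠂⠂⠂⠿⠿
⠿⠿⠂⠂⠂⠿⠿
⠿⠿⠿⠿⠿⠿⠿

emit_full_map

⠿⠿⠂⠂⠂⠿⠀
⠿⠿⠂⠂⠂⠿⠀
⠿⠿⠂⣾⠂⠂⠂
⠿⠿⠂⠂⠂⠿⠿
⠿⠿⠂⠂⠂⠿⠿
⠿⠿⠿⠿⠿⠿⠿


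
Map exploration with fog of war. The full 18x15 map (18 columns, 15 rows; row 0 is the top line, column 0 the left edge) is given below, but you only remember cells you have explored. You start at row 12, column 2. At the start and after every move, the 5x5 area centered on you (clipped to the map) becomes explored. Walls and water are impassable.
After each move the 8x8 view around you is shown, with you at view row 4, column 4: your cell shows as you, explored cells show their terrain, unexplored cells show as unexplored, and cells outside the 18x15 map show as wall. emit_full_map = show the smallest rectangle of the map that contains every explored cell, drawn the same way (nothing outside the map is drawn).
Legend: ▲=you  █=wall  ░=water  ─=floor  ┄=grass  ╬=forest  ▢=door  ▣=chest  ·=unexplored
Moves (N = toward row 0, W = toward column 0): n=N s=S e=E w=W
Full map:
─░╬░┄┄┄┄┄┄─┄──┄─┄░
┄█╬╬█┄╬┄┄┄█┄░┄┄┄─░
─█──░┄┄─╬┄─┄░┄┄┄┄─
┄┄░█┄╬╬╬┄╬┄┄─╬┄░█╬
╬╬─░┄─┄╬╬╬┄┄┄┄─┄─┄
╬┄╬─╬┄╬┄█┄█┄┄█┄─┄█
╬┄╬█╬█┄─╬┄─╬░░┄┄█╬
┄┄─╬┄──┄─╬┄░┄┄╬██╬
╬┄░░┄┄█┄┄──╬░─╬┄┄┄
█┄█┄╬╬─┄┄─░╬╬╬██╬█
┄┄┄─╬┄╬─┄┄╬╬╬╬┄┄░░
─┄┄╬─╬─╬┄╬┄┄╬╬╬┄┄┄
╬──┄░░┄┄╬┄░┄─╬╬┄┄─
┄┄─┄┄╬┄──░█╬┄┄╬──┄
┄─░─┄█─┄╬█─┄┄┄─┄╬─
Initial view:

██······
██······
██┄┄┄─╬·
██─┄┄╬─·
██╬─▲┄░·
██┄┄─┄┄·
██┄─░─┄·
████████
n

██······
██······
███┄█┄╬·
██┄┄┄─╬·
██─┄▲╬─·
██╬──┄░·
██┄┄─┄┄·
██┄─░─┄·

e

█·······
█·······
██┄█┄╬╬·
█┄┄┄─╬┄·
█─┄┄▲─╬·
█╬──┄░░·
█┄┄─┄┄╬·
█┄─░─┄··

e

········
········
█┄█┄╬╬─·
┄┄┄─╬┄╬·
─┄┄╬▲╬─·
╬──┄░░┄·
┄┄─┄┄╬┄·
┄─░─┄···

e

········
········
┄█┄╬╬─┄·
┄┄─╬┄╬─·
┄┄╬─▲─╬·
──┄░░┄┄·
┄─┄┄╬┄─·
─░─┄····

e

········
········
█┄╬╬─┄┄·
┄─╬┄╬─┄·
┄╬─╬▲╬┄·
─┄░░┄┄╬·
─┄┄╬┄──·
░─┄·····

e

········
········
┄╬╬─┄┄─·
─╬┄╬─┄┄·
╬─╬─▲┄╬·
┄░░┄┄╬┄·
┄┄╬┄──░·
─┄······

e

········
········
╬╬─┄┄─░·
╬┄╬─┄┄╬·
─╬─╬▲╬┄·
░░┄┄╬┄░·
┄╬┄──░█·
┄·······

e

········
········
╬─┄┄─░╬·
┄╬─┄┄╬╬·
╬─╬┄▲┄┄·
░┄┄╬┄░┄·
╬┄──░█╬·
········

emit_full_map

█┄█┄╬╬─┄┄─░╬
┄┄┄─╬┄╬─┄┄╬╬
─┄┄╬─╬─╬┄▲┄┄
╬──┄░░┄┄╬┄░┄
┄┄─┄┄╬┄──░█╬
┄─░─┄·······

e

········
········
─┄┄─░╬╬·
╬─┄┄╬╬╬·
─╬┄╬▲┄╬·
┄┄╬┄░┄─·
┄──░█╬┄·
········

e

········
········
┄┄─░╬╬╬·
─┄┄╬╬╬╬·
╬┄╬┄▲╬╬·
┄╬┄░┄─╬·
──░█╬┄┄·
········

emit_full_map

█┄█┄╬╬─┄┄─░╬╬╬
┄┄┄─╬┄╬─┄┄╬╬╬╬
─┄┄╬─╬─╬┄╬┄▲╬╬
╬──┄░░┄┄╬┄░┄─╬
┄┄─┄┄╬┄──░█╬┄┄
┄─░─┄·········


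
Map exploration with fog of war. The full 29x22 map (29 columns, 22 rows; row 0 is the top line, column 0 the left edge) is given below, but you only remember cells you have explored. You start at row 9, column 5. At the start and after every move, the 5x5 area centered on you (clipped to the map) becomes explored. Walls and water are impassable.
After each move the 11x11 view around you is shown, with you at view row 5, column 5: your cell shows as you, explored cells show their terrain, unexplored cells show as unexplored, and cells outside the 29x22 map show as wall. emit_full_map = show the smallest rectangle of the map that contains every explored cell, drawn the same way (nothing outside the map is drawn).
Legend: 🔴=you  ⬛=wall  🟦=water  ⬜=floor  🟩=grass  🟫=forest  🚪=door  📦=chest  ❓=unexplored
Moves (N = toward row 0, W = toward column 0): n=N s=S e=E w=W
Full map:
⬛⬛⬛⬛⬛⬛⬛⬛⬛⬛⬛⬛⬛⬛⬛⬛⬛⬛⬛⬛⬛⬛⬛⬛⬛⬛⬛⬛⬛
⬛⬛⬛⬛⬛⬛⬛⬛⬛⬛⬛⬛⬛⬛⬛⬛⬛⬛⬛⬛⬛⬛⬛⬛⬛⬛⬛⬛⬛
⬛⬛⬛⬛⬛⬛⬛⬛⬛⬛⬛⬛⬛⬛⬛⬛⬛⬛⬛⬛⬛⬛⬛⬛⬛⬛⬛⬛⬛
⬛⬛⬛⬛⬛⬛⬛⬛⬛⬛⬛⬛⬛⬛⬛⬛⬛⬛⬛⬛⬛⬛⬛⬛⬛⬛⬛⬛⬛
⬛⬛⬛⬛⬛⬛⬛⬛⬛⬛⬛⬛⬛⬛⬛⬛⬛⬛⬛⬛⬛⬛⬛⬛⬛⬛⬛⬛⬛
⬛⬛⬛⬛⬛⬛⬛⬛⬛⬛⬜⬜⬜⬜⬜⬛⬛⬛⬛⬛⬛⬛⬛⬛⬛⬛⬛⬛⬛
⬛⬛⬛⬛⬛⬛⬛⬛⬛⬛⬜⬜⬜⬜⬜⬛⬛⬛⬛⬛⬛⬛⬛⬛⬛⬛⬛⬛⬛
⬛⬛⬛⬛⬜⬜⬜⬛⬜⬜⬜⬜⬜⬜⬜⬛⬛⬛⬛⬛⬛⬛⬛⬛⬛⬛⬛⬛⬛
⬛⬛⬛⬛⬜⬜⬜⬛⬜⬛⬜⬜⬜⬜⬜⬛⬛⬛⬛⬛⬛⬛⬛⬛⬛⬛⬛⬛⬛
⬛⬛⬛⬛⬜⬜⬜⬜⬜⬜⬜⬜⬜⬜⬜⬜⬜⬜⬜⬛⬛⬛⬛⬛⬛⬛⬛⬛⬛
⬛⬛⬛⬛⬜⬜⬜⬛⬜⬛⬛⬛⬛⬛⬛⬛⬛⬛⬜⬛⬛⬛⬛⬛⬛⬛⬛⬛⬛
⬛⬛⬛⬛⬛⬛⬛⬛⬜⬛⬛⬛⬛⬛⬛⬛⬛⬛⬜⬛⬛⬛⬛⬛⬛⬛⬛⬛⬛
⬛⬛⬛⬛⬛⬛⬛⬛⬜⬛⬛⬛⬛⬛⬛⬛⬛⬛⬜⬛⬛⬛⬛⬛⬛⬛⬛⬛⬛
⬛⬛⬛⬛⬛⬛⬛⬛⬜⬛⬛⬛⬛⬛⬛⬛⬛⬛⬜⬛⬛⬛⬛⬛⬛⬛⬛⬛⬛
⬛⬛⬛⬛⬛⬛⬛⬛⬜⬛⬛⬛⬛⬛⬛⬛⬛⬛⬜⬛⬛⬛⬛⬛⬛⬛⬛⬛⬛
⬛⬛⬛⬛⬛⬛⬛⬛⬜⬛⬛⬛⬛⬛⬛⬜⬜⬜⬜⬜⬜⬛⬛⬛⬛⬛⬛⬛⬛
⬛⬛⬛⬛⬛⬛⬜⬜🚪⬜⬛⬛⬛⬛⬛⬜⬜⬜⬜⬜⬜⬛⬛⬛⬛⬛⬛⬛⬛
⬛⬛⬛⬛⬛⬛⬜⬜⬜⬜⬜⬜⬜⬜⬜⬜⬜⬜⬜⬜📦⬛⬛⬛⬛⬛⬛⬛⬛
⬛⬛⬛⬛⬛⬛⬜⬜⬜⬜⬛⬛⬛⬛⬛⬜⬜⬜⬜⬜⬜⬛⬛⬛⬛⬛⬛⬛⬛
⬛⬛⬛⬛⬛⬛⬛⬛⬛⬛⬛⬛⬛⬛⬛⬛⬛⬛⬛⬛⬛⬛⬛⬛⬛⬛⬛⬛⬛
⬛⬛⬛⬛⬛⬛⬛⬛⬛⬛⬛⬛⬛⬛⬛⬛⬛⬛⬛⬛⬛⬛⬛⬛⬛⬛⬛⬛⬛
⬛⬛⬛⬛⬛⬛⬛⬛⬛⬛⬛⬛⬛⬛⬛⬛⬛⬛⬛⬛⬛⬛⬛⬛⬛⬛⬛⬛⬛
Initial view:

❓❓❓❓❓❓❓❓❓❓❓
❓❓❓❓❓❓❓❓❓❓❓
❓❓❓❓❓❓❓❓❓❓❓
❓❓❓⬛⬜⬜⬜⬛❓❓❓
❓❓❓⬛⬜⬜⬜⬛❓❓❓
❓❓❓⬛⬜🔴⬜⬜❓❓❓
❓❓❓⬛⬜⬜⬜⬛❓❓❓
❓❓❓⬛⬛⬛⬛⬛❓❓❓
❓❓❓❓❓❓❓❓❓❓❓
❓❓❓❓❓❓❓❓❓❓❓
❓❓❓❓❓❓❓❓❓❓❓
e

❓❓❓❓❓❓❓❓❓❓❓
❓❓❓❓❓❓❓❓❓❓❓
❓❓❓❓❓❓❓❓❓❓❓
❓❓⬛⬜⬜⬜⬛⬜❓❓❓
❓❓⬛⬜⬜⬜⬛⬜❓❓❓
❓❓⬛⬜⬜🔴⬜⬜❓❓❓
❓❓⬛⬜⬜⬜⬛⬜❓❓❓
❓❓⬛⬛⬛⬛⬛⬜❓❓❓
❓❓❓❓❓❓❓❓❓❓❓
❓❓❓❓❓❓❓❓❓❓❓
❓❓❓❓❓❓❓❓❓❓❓

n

❓❓❓❓❓❓❓❓❓❓❓
❓❓❓❓❓❓❓❓❓❓❓
❓❓❓❓❓❓❓❓❓❓❓
❓❓❓⬛⬛⬛⬛⬛❓❓❓
❓❓⬛⬜⬜⬜⬛⬜❓❓❓
❓❓⬛⬜⬜🔴⬛⬜❓❓❓
❓❓⬛⬜⬜⬜⬜⬜❓❓❓
❓❓⬛⬜⬜⬜⬛⬜❓❓❓
❓❓⬛⬛⬛⬛⬛⬜❓❓❓
❓❓❓❓❓❓❓❓❓❓❓
❓❓❓❓❓❓❓❓❓❓❓

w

❓❓❓❓❓❓❓❓❓❓❓
❓❓❓❓❓❓❓❓❓❓❓
❓❓❓❓❓❓❓❓❓❓❓
❓❓❓⬛⬛⬛⬛⬛⬛❓❓
❓❓❓⬛⬜⬜⬜⬛⬜❓❓
❓❓❓⬛⬜🔴⬜⬛⬜❓❓
❓❓❓⬛⬜⬜⬜⬜⬜❓❓
❓❓❓⬛⬜⬜⬜⬛⬜❓❓
❓❓❓⬛⬛⬛⬛⬛⬜❓❓
❓❓❓❓❓❓❓❓❓❓❓
❓❓❓❓❓❓❓❓❓❓❓

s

❓❓❓❓❓❓❓❓❓❓❓
❓❓❓❓❓❓❓❓❓❓❓
❓❓❓⬛⬛⬛⬛⬛⬛❓❓
❓❓❓⬛⬜⬜⬜⬛⬜❓❓
❓❓❓⬛⬜⬜⬜⬛⬜❓❓
❓❓❓⬛⬜🔴⬜⬜⬜❓❓
❓❓❓⬛⬜⬜⬜⬛⬜❓❓
❓❓❓⬛⬛⬛⬛⬛⬜❓❓
❓❓❓❓❓❓❓❓❓❓❓
❓❓❓❓❓❓❓❓❓❓❓
❓❓❓❓❓❓❓❓❓❓❓

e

❓❓❓❓❓❓❓❓❓❓❓
❓❓❓❓❓❓❓❓❓❓❓
❓❓⬛⬛⬛⬛⬛⬛❓❓❓
❓❓⬛⬜⬜⬜⬛⬜❓❓❓
❓❓⬛⬜⬜⬜⬛⬜❓❓❓
❓❓⬛⬜⬜🔴⬜⬜❓❓❓
❓❓⬛⬜⬜⬜⬛⬜❓❓❓
❓❓⬛⬛⬛⬛⬛⬜❓❓❓
❓❓❓❓❓❓❓❓❓❓❓
❓❓❓❓❓❓❓❓❓❓❓
❓❓❓❓❓❓❓❓❓❓❓

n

❓❓❓❓❓❓❓❓❓❓❓
❓❓❓❓❓❓❓❓❓❓❓
❓❓❓❓❓❓❓❓❓❓❓
❓❓⬛⬛⬛⬛⬛⬛❓❓❓
❓❓⬛⬜⬜⬜⬛⬜❓❓❓
❓❓⬛⬜⬜🔴⬛⬜❓❓❓
❓❓⬛⬜⬜⬜⬜⬜❓❓❓
❓❓⬛⬜⬜⬜⬛⬜❓❓❓
❓❓⬛⬛⬛⬛⬛⬜❓❓❓
❓❓❓❓❓❓❓❓❓❓❓
❓❓❓❓❓❓❓❓❓❓❓

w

❓❓❓❓❓❓❓❓❓❓❓
❓❓❓❓❓❓❓❓❓❓❓
❓❓❓❓❓❓❓❓❓❓❓
❓❓❓⬛⬛⬛⬛⬛⬛❓❓
❓❓❓⬛⬜⬜⬜⬛⬜❓❓
❓❓❓⬛⬜🔴⬜⬛⬜❓❓
❓❓❓⬛⬜⬜⬜⬜⬜❓❓
❓❓❓⬛⬜⬜⬜⬛⬜❓❓
❓❓❓⬛⬛⬛⬛⬛⬜❓❓
❓❓❓❓❓❓❓❓❓❓❓
❓❓❓❓❓❓❓❓❓❓❓

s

❓❓❓❓❓❓❓❓❓❓❓
❓❓❓❓❓❓❓❓❓❓❓
❓❓❓⬛⬛⬛⬛⬛⬛❓❓
❓❓❓⬛⬜⬜⬜⬛⬜❓❓
❓❓❓⬛⬜⬜⬜⬛⬜❓❓
❓❓❓⬛⬜🔴⬜⬜⬜❓❓
❓❓❓⬛⬜⬜⬜⬛⬜❓❓
❓❓❓⬛⬛⬛⬛⬛⬜❓❓
❓❓❓❓❓❓❓❓❓❓❓
❓❓❓❓❓❓❓❓❓❓❓
❓❓❓❓❓❓❓❓❓❓❓

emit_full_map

⬛⬛⬛⬛⬛⬛
⬛⬜⬜⬜⬛⬜
⬛⬜⬜⬜⬛⬜
⬛⬜🔴⬜⬜⬜
⬛⬜⬜⬜⬛⬜
⬛⬛⬛⬛⬛⬜

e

❓❓❓❓❓❓❓❓❓❓❓
❓❓❓❓❓❓❓❓❓❓❓
❓❓⬛⬛⬛⬛⬛⬛❓❓❓
❓❓⬛⬜⬜⬜⬛⬜❓❓❓
❓❓⬛⬜⬜⬜⬛⬜❓❓❓
❓❓⬛⬜⬜🔴⬜⬜❓❓❓
❓❓⬛⬜⬜⬜⬛⬜❓❓❓
❓❓⬛⬛⬛⬛⬛⬜❓❓❓
❓❓❓❓❓❓❓❓❓❓❓
❓❓❓❓❓❓❓❓❓❓❓
❓❓❓❓❓❓❓❓❓❓❓

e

❓❓❓❓❓❓❓❓❓❓❓
❓❓❓❓❓❓❓❓❓❓❓
❓⬛⬛⬛⬛⬛⬛❓❓❓❓
❓⬛⬜⬜⬜⬛⬜⬜❓❓❓
❓⬛⬜⬜⬜⬛⬜⬛❓❓❓
❓⬛⬜⬜⬜🔴⬜⬜❓❓❓
❓⬛⬜⬜⬜⬛⬜⬛❓❓❓
❓⬛⬛⬛⬛⬛⬜⬛❓❓❓
❓❓❓❓❓❓❓❓❓❓❓
❓❓❓❓❓❓❓❓❓❓❓
❓❓❓❓❓❓❓❓❓❓❓

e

❓❓❓❓❓❓❓❓❓❓❓
❓❓❓❓❓❓❓❓❓❓❓
⬛⬛⬛⬛⬛⬛❓❓❓❓❓
⬛⬜⬜⬜⬛⬜⬜⬜❓❓❓
⬛⬜⬜⬜⬛⬜⬛⬜❓❓❓
⬛⬜⬜⬜⬜🔴⬜⬜❓❓❓
⬛⬜⬜⬜⬛⬜⬛⬛❓❓❓
⬛⬛⬛⬛⬛⬜⬛⬛❓❓❓
❓❓❓❓❓❓❓❓❓❓❓
❓❓❓❓❓❓❓❓❓❓❓
❓❓❓❓❓❓❓❓❓❓❓

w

❓❓❓❓❓❓❓❓❓❓❓
❓❓❓❓❓❓❓❓❓❓❓
❓⬛⬛⬛⬛⬛⬛❓❓❓❓
❓⬛⬜⬜⬜⬛⬜⬜⬜❓❓
❓⬛⬜⬜⬜⬛⬜⬛⬜❓❓
❓⬛⬜⬜⬜🔴⬜⬜⬜❓❓
❓⬛⬜⬜⬜⬛⬜⬛⬛❓❓
❓⬛⬛⬛⬛⬛⬜⬛⬛❓❓
❓❓❓❓❓❓❓❓❓❓❓
❓❓❓❓❓❓❓❓❓❓❓
❓❓❓❓❓❓❓❓❓❓❓

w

❓❓❓❓❓❓❓❓❓❓❓
❓❓❓❓❓❓❓❓❓❓❓
❓❓⬛⬛⬛⬛⬛⬛❓❓❓
❓❓⬛⬜⬜⬜⬛⬜⬜⬜❓
❓❓⬛⬜⬜⬜⬛⬜⬛⬜❓
❓❓⬛⬜⬜🔴⬜⬜⬜⬜❓
❓❓⬛⬜⬜⬜⬛⬜⬛⬛❓
❓❓⬛⬛⬛⬛⬛⬜⬛⬛❓
❓❓❓❓❓❓❓❓❓❓❓
❓❓❓❓❓❓❓❓❓❓❓
❓❓❓❓❓❓❓❓❓❓❓

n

❓❓❓❓❓❓❓❓❓❓❓
❓❓❓❓❓❓❓❓❓❓❓
❓❓❓❓❓❓❓❓❓❓❓
❓❓⬛⬛⬛⬛⬛⬛❓❓❓
❓❓⬛⬜⬜⬜⬛⬜⬜⬜❓
❓❓⬛⬜⬜🔴⬛⬜⬛⬜❓
❓❓⬛⬜⬜⬜⬜⬜⬜⬜❓
❓❓⬛⬜⬜⬜⬛⬜⬛⬛❓
❓❓⬛⬛⬛⬛⬛⬜⬛⬛❓
❓❓❓❓❓❓❓❓❓❓❓
❓❓❓❓❓❓❓❓❓❓❓

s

❓❓❓❓❓❓❓❓❓❓❓
❓❓❓❓❓❓❓❓❓❓❓
❓❓⬛⬛⬛⬛⬛⬛❓❓❓
❓❓⬛⬜⬜⬜⬛⬜⬜⬜❓
❓❓⬛⬜⬜⬜⬛⬜⬛⬜❓
❓❓⬛⬜⬜🔴⬜⬜⬜⬜❓
❓❓⬛⬜⬜⬜⬛⬜⬛⬛❓
❓❓⬛⬛⬛⬛⬛⬜⬛⬛❓
❓❓❓❓❓❓❓❓❓❓❓
❓❓❓❓❓❓❓❓❓❓❓
❓❓❓❓❓❓❓❓❓❓❓

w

❓❓❓❓❓❓❓❓❓❓❓
❓❓❓❓❓❓❓❓❓❓❓
❓❓❓⬛⬛⬛⬛⬛⬛❓❓
❓❓❓⬛⬜⬜⬜⬛⬜⬜⬜
❓❓❓⬛⬜⬜⬜⬛⬜⬛⬜
❓❓❓⬛⬜🔴⬜⬜⬜⬜⬜
❓❓❓⬛⬜⬜⬜⬛⬜⬛⬛
❓❓❓⬛⬛⬛⬛⬛⬜⬛⬛
❓❓❓❓❓❓❓❓❓❓❓
❓❓❓❓❓❓❓❓❓❓❓
❓❓❓❓❓❓❓❓❓❓❓

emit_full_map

⬛⬛⬛⬛⬛⬛❓❓
⬛⬜⬜⬜⬛⬜⬜⬜
⬛⬜⬜⬜⬛⬜⬛⬜
⬛⬜🔴⬜⬜⬜⬜⬜
⬛⬜⬜⬜⬛⬜⬛⬛
⬛⬛⬛⬛⬛⬜⬛⬛

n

❓❓❓❓❓❓❓❓❓❓❓
❓❓❓❓❓❓❓❓❓❓❓
❓❓❓❓❓❓❓❓❓❓❓
❓❓❓⬛⬛⬛⬛⬛⬛❓❓
❓❓❓⬛⬜⬜⬜⬛⬜⬜⬜
❓❓❓⬛⬜🔴⬜⬛⬜⬛⬜
❓❓❓⬛⬜⬜⬜⬜⬜⬜⬜
❓❓❓⬛⬜⬜⬜⬛⬜⬛⬛
❓❓❓⬛⬛⬛⬛⬛⬜⬛⬛
❓❓❓❓❓❓❓❓❓❓❓
❓❓❓❓❓❓❓❓❓❓❓

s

❓❓❓❓❓❓❓❓❓❓❓
❓❓❓❓❓❓❓❓❓❓❓
❓❓❓⬛⬛⬛⬛⬛⬛❓❓
❓❓❓⬛⬜⬜⬜⬛⬜⬜⬜
❓❓❓⬛⬜⬜⬜⬛⬜⬛⬜
❓❓❓⬛⬜🔴⬜⬜⬜⬜⬜
❓❓❓⬛⬜⬜⬜⬛⬜⬛⬛
❓❓❓⬛⬛⬛⬛⬛⬜⬛⬛
❓❓❓❓❓❓❓❓❓❓❓
❓❓❓❓❓❓❓❓❓❓❓
❓❓❓❓❓❓❓❓❓❓❓

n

❓❓❓❓❓❓❓❓❓❓❓
❓❓❓❓❓❓❓❓❓❓❓
❓❓❓❓❓❓❓❓❓❓❓
❓❓❓⬛⬛⬛⬛⬛⬛❓❓
❓❓❓⬛⬜⬜⬜⬛⬜⬜⬜
❓❓❓⬛⬜🔴⬜⬛⬜⬛⬜
❓❓❓⬛⬜⬜⬜⬜⬜⬜⬜
❓❓❓⬛⬜⬜⬜⬛⬜⬛⬛
❓❓❓⬛⬛⬛⬛⬛⬜⬛⬛
❓❓❓❓❓❓❓❓❓❓❓
❓❓❓❓❓❓❓❓❓❓❓

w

⬛❓❓❓❓❓❓❓❓❓❓
⬛❓❓❓❓❓❓❓❓❓❓
⬛❓❓❓❓❓❓❓❓❓❓
⬛❓❓⬛⬛⬛⬛⬛⬛⬛❓
⬛❓❓⬛⬛⬜⬜⬜⬛⬜⬜
⬛❓❓⬛⬛🔴⬜⬜⬛⬜⬛
⬛❓❓⬛⬛⬜⬜⬜⬜⬜⬜
⬛❓❓⬛⬛⬜⬜⬜⬛⬜⬛
⬛❓❓❓⬛⬛⬛⬛⬛⬜⬛
⬛❓❓❓❓❓❓❓❓❓❓
⬛❓❓❓❓❓❓❓❓❓❓

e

❓❓❓❓❓❓❓❓❓❓❓
❓❓❓❓❓❓❓❓❓❓❓
❓❓❓❓❓❓❓❓❓❓❓
❓❓⬛⬛⬛⬛⬛⬛⬛❓❓
❓❓⬛⬛⬜⬜⬜⬛⬜⬜⬜
❓❓⬛⬛⬜🔴⬜⬛⬜⬛⬜
❓❓⬛⬛⬜⬜⬜⬜⬜⬜⬜
❓❓⬛⬛⬜⬜⬜⬛⬜⬛⬛
❓❓❓⬛⬛⬛⬛⬛⬜⬛⬛
❓❓❓❓❓❓❓❓❓❓❓
❓❓❓❓❓❓❓❓❓❓❓

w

⬛❓❓❓❓❓❓❓❓❓❓
⬛❓❓❓❓❓❓❓❓❓❓
⬛❓❓❓❓❓❓❓❓❓❓
⬛❓❓⬛⬛⬛⬛⬛⬛⬛❓
⬛❓❓⬛⬛⬜⬜⬜⬛⬜⬜
⬛❓❓⬛⬛🔴⬜⬜⬛⬜⬛
⬛❓❓⬛⬛⬜⬜⬜⬜⬜⬜
⬛❓❓⬛⬛⬜⬜⬜⬛⬜⬛
⬛❓❓❓⬛⬛⬛⬛⬛⬜⬛
⬛❓❓❓❓❓❓❓❓❓❓
⬛❓❓❓❓❓❓❓❓❓❓

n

⬛❓❓❓❓❓❓❓❓❓❓
⬛❓❓❓❓❓❓❓❓❓❓
⬛❓❓❓❓❓❓❓❓❓❓
⬛❓❓⬛⬛⬛⬛⬛❓❓❓
⬛❓❓⬛⬛⬛⬛⬛⬛⬛❓
⬛❓❓⬛⬛🔴⬜⬜⬛⬜⬜
⬛❓❓⬛⬛⬜⬜⬜⬛⬜⬛
⬛❓❓⬛⬛⬜⬜⬜⬜⬜⬜
⬛❓❓⬛⬛⬜⬜⬜⬛⬜⬛
⬛❓❓❓⬛⬛⬛⬛⬛⬜⬛
⬛❓❓❓❓❓❓❓❓❓❓

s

⬛❓❓❓❓❓❓❓❓❓❓
⬛❓❓❓❓❓❓❓❓❓❓
⬛❓❓⬛⬛⬛⬛⬛❓❓❓
⬛❓❓⬛⬛⬛⬛⬛⬛⬛❓
⬛❓❓⬛⬛⬜⬜⬜⬛⬜⬜
⬛❓❓⬛⬛🔴⬜⬜⬛⬜⬛
⬛❓❓⬛⬛⬜⬜⬜⬜⬜⬜
⬛❓❓⬛⬛⬜⬜⬜⬛⬜⬛
⬛❓❓❓⬛⬛⬛⬛⬛⬜⬛
⬛❓❓❓❓❓❓❓❓❓❓
⬛❓❓❓❓❓❓❓❓❓❓

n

⬛❓❓❓❓❓❓❓❓❓❓
⬛❓❓❓❓❓❓❓❓❓❓
⬛❓❓❓❓❓❓❓❓❓❓
⬛❓❓⬛⬛⬛⬛⬛❓❓❓
⬛❓❓⬛⬛⬛⬛⬛⬛⬛❓
⬛❓❓⬛⬛🔴⬜⬜⬛⬜⬜
⬛❓❓⬛⬛⬜⬜⬜⬛⬜⬛
⬛❓❓⬛⬛⬜⬜⬜⬜⬜⬜
⬛❓❓⬛⬛⬜⬜⬜⬛⬜⬛
⬛❓❓❓⬛⬛⬛⬛⬛⬜⬛
⬛❓❓❓❓❓❓❓❓❓❓

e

❓❓❓❓❓❓❓❓❓❓❓
❓❓❓❓❓❓❓❓❓❓❓
❓❓❓❓❓❓❓❓❓❓❓
❓❓⬛⬛⬛⬛⬛⬛❓❓❓
❓❓⬛⬛⬛⬛⬛⬛⬛❓❓
❓❓⬛⬛⬜🔴⬜⬛⬜⬜⬜
❓❓⬛⬛⬜⬜⬜⬛⬜⬛⬜
❓❓⬛⬛⬜⬜⬜⬜⬜⬜⬜
❓❓⬛⬛⬜⬜⬜⬛⬜⬛⬛
❓❓❓⬛⬛⬛⬛⬛⬜⬛⬛
❓❓❓❓❓❓❓❓❓❓❓

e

❓❓❓❓❓❓❓❓❓❓❓
❓❓❓❓❓❓❓❓❓❓❓
❓❓❓❓❓❓❓❓❓❓❓
❓⬛⬛⬛⬛⬛⬛⬛❓❓❓
❓⬛⬛⬛⬛⬛⬛⬛❓❓❓
❓⬛⬛⬜⬜🔴⬛⬜⬜⬜❓
❓⬛⬛⬜⬜⬜⬛⬜⬛⬜❓
❓⬛⬛⬜⬜⬜⬜⬜⬜⬜❓
❓⬛⬛⬜⬜⬜⬛⬜⬛⬛❓
❓❓⬛⬛⬛⬛⬛⬜⬛⬛❓
❓❓❓❓❓❓❓❓❓❓❓

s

❓❓❓❓❓❓❓❓❓❓❓
❓❓❓❓❓❓❓❓❓❓❓
❓⬛⬛⬛⬛⬛⬛⬛❓❓❓
❓⬛⬛⬛⬛⬛⬛⬛❓❓❓
❓⬛⬛⬜⬜⬜⬛⬜⬜⬜❓
❓⬛⬛⬜⬜🔴⬛⬜⬛⬜❓
❓⬛⬛⬜⬜⬜⬜⬜⬜⬜❓
❓⬛⬛⬜⬜⬜⬛⬜⬛⬛❓
❓❓⬛⬛⬛⬛⬛⬜⬛⬛❓
❓❓❓❓❓❓❓❓❓❓❓
❓❓❓❓❓❓❓❓❓❓❓

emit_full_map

⬛⬛⬛⬛⬛⬛⬛❓❓
⬛⬛⬛⬛⬛⬛⬛❓❓
⬛⬛⬜⬜⬜⬛⬜⬜⬜
⬛⬛⬜⬜🔴⬛⬜⬛⬜
⬛⬛⬜⬜⬜⬜⬜⬜⬜
⬛⬛⬜⬜⬜⬛⬜⬛⬛
❓⬛⬛⬛⬛⬛⬜⬛⬛

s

❓❓❓❓❓❓❓❓❓❓❓
❓⬛⬛⬛⬛⬛⬛⬛❓❓❓
❓⬛⬛⬛⬛⬛⬛⬛❓❓❓
❓⬛⬛⬜⬜⬜⬛⬜⬜⬜❓
❓⬛⬛⬜⬜⬜⬛⬜⬛⬜❓
❓⬛⬛⬜⬜🔴⬜⬜⬜⬜❓
❓⬛⬛⬜⬜⬜⬛⬜⬛⬛❓
❓❓⬛⬛⬛⬛⬛⬜⬛⬛❓
❓❓❓❓❓❓❓❓❓❓❓
❓❓❓❓❓❓❓❓❓❓❓
❓❓❓❓❓❓❓❓❓❓❓

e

❓❓❓❓❓❓❓❓❓❓❓
⬛⬛⬛⬛⬛⬛⬛❓❓❓❓
⬛⬛⬛⬛⬛⬛⬛❓❓❓❓
⬛⬛⬜⬜⬜⬛⬜⬜⬜❓❓
⬛⬛⬜⬜⬜⬛⬜⬛⬜❓❓
⬛⬛⬜⬜⬜🔴⬜⬜⬜❓❓
⬛⬛⬜⬜⬜⬛⬜⬛⬛❓❓
❓⬛⬛⬛⬛⬛⬜⬛⬛❓❓
❓❓❓❓❓❓❓❓❓❓❓
❓❓❓❓❓❓❓❓❓❓❓
❓❓❓❓❓❓❓❓❓❓❓

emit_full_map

⬛⬛⬛⬛⬛⬛⬛❓❓
⬛⬛⬛⬛⬛⬛⬛❓❓
⬛⬛⬜⬜⬜⬛⬜⬜⬜
⬛⬛⬜⬜⬜⬛⬜⬛⬜
⬛⬛⬜⬜⬜🔴⬜⬜⬜
⬛⬛⬜⬜⬜⬛⬜⬛⬛
❓⬛⬛⬛⬛⬛⬜⬛⬛
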